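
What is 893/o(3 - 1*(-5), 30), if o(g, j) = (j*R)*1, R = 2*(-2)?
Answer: -893/120 ≈ -7.4417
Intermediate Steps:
R = -4
o(g, j) = -4*j (o(g, j) = (j*(-4))*1 = -4*j*1 = -4*j)
893/o(3 - 1*(-5), 30) = 893/((-4*30)) = 893/(-120) = 893*(-1/120) = -893/120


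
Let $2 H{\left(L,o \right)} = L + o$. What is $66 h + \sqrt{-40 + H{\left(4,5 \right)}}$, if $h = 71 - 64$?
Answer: $462 + \frac{i \sqrt{142}}{2} \approx 462.0 + 5.9582 i$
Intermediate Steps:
$H{\left(L,o \right)} = \frac{L}{2} + \frac{o}{2}$ ($H{\left(L,o \right)} = \frac{L + o}{2} = \frac{L}{2} + \frac{o}{2}$)
$h = 7$ ($h = 71 - 64 = 7$)
$66 h + \sqrt{-40 + H{\left(4,5 \right)}} = 66 \cdot 7 + \sqrt{-40 + \left(\frac{1}{2} \cdot 4 + \frac{1}{2} \cdot 5\right)} = 462 + \sqrt{-40 + \left(2 + \frac{5}{2}\right)} = 462 + \sqrt{-40 + \frac{9}{2}} = 462 + \sqrt{- \frac{71}{2}} = 462 + \frac{i \sqrt{142}}{2}$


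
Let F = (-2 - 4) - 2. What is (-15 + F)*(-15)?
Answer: 345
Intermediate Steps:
F = -8 (F = -6 - 2 = -8)
(-15 + F)*(-15) = (-15 - 8)*(-15) = -23*(-15) = 345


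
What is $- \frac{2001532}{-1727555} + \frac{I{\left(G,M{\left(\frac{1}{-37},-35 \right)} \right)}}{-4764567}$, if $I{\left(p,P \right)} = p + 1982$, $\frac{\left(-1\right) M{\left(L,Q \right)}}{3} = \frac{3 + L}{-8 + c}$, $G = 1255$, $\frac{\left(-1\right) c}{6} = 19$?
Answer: $\frac{3176947073703}{2743683847895} \approx 1.1579$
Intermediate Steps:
$c = -114$ ($c = \left(-6\right) 19 = -114$)
$M{\left(L,Q \right)} = \frac{9}{122} + \frac{3 L}{122}$ ($M{\left(L,Q \right)} = - 3 \frac{3 + L}{-8 - 114} = - 3 \frac{3 + L}{-122} = - 3 \left(3 + L\right) \left(- \frac{1}{122}\right) = - 3 \left(- \frac{3}{122} - \frac{L}{122}\right) = \frac{9}{122} + \frac{3 L}{122}$)
$I{\left(p,P \right)} = 1982 + p$
$- \frac{2001532}{-1727555} + \frac{I{\left(G,M{\left(\frac{1}{-37},-35 \right)} \right)}}{-4764567} = - \frac{2001532}{-1727555} + \frac{1982 + 1255}{-4764567} = \left(-2001532\right) \left(- \frac{1}{1727555}\right) + 3237 \left(- \frac{1}{4764567}\right) = \frac{2001532}{1727555} - \frac{1079}{1588189} = \frac{3176947073703}{2743683847895}$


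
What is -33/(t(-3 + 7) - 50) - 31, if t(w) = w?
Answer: -1393/46 ≈ -30.283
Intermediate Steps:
-33/(t(-3 + 7) - 50) - 31 = -33/((-3 + 7) - 50) - 31 = -33/(4 - 50) - 31 = -33/(-46) - 31 = -1/46*(-33) - 31 = 33/46 - 31 = -1393/46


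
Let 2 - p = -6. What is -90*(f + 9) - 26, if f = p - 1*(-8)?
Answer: -2276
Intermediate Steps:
p = 8 (p = 2 - 1*(-6) = 2 + 6 = 8)
f = 16 (f = 8 - 1*(-8) = 8 + 8 = 16)
-90*(f + 9) - 26 = -90*(16 + 9) - 26 = -90*25 - 26 = -2250 - 26 = -2276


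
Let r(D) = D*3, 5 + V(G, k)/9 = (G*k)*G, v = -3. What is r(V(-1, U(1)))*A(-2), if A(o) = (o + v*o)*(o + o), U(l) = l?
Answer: 1728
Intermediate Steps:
A(o) = -4*o**2 (A(o) = (o - 3*o)*(o + o) = (-2*o)*(2*o) = -4*o**2)
V(G, k) = -45 + 9*k*G**2 (V(G, k) = -45 + 9*((G*k)*G) = -45 + 9*(k*G**2) = -45 + 9*k*G**2)
r(D) = 3*D
r(V(-1, U(1)))*A(-2) = (3*(-45 + 9*1*(-1)**2))*(-4*(-2)**2) = (3*(-45 + 9*1*1))*(-4*4) = (3*(-45 + 9))*(-16) = (3*(-36))*(-16) = -108*(-16) = 1728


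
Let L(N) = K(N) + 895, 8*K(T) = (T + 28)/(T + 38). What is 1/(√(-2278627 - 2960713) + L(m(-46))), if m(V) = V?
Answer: 916768/6185849361 - 2048*I*√1309835/6185849361 ≈ 0.0001482 - 0.00037891*I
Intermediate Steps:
K(T) = (28 + T)/(8*(38 + T)) (K(T) = ((T + 28)/(T + 38))/8 = ((28 + T)/(38 + T))/8 = (28 + T)/(8*(38 + T)))
L(N) = 895 + (28 + N)/(8*(38 + N)) (L(N) = (28 + N)/(8*(38 + N)) + 895 = 895 + (28 + N)/(8*(38 + N)))
1/(√(-2278627 - 2960713) + L(m(-46))) = 1/(√(-2278627 - 2960713) + (272108 + 7161*(-46))/(8*(38 - 46))) = 1/(√(-5239340) + (⅛)*(272108 - 329406)/(-8)) = 1/(2*I*√1309835 + (⅛)*(-⅛)*(-57298)) = 1/(2*I*√1309835 + 28649/32) = 1/(28649/32 + 2*I*√1309835)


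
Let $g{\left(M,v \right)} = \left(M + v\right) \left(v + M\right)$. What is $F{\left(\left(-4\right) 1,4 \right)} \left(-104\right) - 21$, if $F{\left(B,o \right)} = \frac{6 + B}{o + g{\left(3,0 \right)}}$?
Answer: $-37$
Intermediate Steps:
$g{\left(M,v \right)} = \left(M + v\right)^{2}$ ($g{\left(M,v \right)} = \left(M + v\right) \left(M + v\right) = \left(M + v\right)^{2}$)
$F{\left(B,o \right)} = \frac{6 + B}{9 + o}$ ($F{\left(B,o \right)} = \frac{6 + B}{o + \left(3 + 0\right)^{2}} = \frac{6 + B}{o + 3^{2}} = \frac{6 + B}{o + 9} = \frac{6 + B}{9 + o}$)
$F{\left(\left(-4\right) 1,4 \right)} \left(-104\right) - 21 = \frac{6 - 4}{9 + 4} \left(-104\right) - 21 = \frac{6 - 4}{13} \left(-104\right) + \left(-24 + 3\right) = \frac{1}{13} \cdot 2 \left(-104\right) - 21 = \frac{2}{13} \left(-104\right) - 21 = -16 - 21 = -37$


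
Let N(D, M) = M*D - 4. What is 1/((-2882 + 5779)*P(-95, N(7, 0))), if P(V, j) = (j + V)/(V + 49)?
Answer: 46/286803 ≈ 0.00016039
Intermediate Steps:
N(D, M) = -4 + D*M (N(D, M) = D*M - 4 = -4 + D*M)
P(V, j) = (V + j)/(49 + V)
1/((-2882 + 5779)*P(-95, N(7, 0))) = 1/((-2882 + 5779)*(((-95 + (-4 + 7*0))/(49 - 95)))) = 1/(2897*(((-95 + (-4 + 0))/(-46)))) = 1/(2897*((-(-95 - 4)/46))) = 1/(2897*((-1/46*(-99)))) = 1/(2897*(99/46)) = (1/2897)*(46/99) = 46/286803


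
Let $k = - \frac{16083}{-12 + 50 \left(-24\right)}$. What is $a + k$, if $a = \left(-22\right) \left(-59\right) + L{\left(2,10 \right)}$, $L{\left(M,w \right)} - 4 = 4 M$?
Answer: $\frac{534601}{404} \approx 1323.3$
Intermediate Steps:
$L{\left(M,w \right)} = 4 + 4 M$
$k = \frac{5361}{404}$ ($k = - \frac{16083}{-12 - 1200} = - \frac{16083}{-1212} = \left(-16083\right) \left(- \frac{1}{1212}\right) = \frac{5361}{404} \approx 13.27$)
$a = 1310$ ($a = \left(-22\right) \left(-59\right) + \left(4 + 4 \cdot 2\right) = 1298 + \left(4 + 8\right) = 1298 + 12 = 1310$)
$a + k = 1310 + \frac{5361}{404} = \frac{534601}{404}$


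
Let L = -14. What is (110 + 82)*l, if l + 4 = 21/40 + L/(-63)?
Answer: -9368/15 ≈ -624.53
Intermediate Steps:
l = -1171/360 (l = -4 + (21/40 - 14/(-63)) = -4 + (21*(1/40) - 14*(-1/63)) = -4 + (21/40 + 2/9) = -4 + 269/360 = -1171/360 ≈ -3.2528)
(110 + 82)*l = (110 + 82)*(-1171/360) = 192*(-1171/360) = -9368/15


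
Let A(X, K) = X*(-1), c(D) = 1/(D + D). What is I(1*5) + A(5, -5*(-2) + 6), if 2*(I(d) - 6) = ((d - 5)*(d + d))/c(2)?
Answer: 1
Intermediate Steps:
c(D) = 1/(2*D)
I(d) = 6 + 4*d*(-5 + d) (I(d) = 6 + (((d - 5)*(d + d))/(((½)/2)))/2 = 6 + (((-5 + d)*(2*d))/(((½)*(½))))/2 = 6 + ((2*d*(-5 + d))/(¼))/2 = 6 + ((2*d*(-5 + d))*4)/2 = 6 + (8*d*(-5 + d))/2 = 6 + 4*d*(-5 + d))
A(X, K) = -X
I(1*5) + A(5, -5*(-2) + 6) = (6 - 20*5 + 4*(1*5)²) - 1*5 = (6 - 20*5 + 4*5²) - 5 = (6 - 100 + 4*25) - 5 = (6 - 100 + 100) - 5 = 6 - 5 = 1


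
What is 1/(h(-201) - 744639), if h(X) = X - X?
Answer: -1/744639 ≈ -1.3429e-6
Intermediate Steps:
h(X) = 0
1/(h(-201) - 744639) = 1/(0 - 744639) = 1/(-744639) = -1/744639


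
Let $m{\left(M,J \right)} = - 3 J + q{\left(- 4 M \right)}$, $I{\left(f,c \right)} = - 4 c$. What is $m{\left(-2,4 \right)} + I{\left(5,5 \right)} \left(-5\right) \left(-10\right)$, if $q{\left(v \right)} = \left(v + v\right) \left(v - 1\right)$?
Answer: $-900$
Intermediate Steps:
$q{\left(v \right)} = 2 v \left(-1 + v\right)$
$m{\left(M,J \right)} = - 3 J - 8 M \left(-1 - 4 M\right)$ ($m{\left(M,J \right)} = - 3 J + 2 \left(- 4 M\right) \left(-1 - 4 M\right) = - 3 J - 8 M \left(-1 - 4 M\right)$)
$m{\left(-2,4 \right)} + I{\left(5,5 \right)} \left(-5\right) \left(-10\right) = \left(\left(-3\right) 4 + 8 \left(-2\right) \left(1 + 4 \left(-2\right)\right)\right) + \left(-4\right) 5 \left(-5\right) \left(-10\right) = \left(-12 + 8 \left(-2\right) \left(1 - 8\right)\right) + \left(-20\right) \left(-5\right) \left(-10\right) = \left(-12 + 8 \left(-2\right) \left(-7\right)\right) + 100 \left(-10\right) = \left(-12 + 112\right) - 1000 = 100 - 1000 = -900$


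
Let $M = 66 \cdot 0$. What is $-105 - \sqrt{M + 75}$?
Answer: $-105 - 5 \sqrt{3} \approx -113.66$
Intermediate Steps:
$M = 0$
$-105 - \sqrt{M + 75} = -105 - \sqrt{0 + 75} = -105 - \sqrt{75} = -105 - 5 \sqrt{3}$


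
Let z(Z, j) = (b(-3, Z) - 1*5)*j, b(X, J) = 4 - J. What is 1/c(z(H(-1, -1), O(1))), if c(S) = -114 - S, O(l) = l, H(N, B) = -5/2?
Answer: -2/231 ≈ -0.0086580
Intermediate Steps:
H(N, B) = -5/2 (H(N, B) = -5*1/2 = -5/2)
z(Z, j) = j*(-1 - Z) (z(Z, j) = ((4 - Z) - 1*5)*j = ((4 - Z) - 5)*j = (-1 - Z)*j = j*(-1 - Z))
1/c(z(H(-1, -1), O(1))) = 1/(-114 - (-1)*(1 - 5/2)) = 1/(-114 - (-1)*(-3)/2) = 1/(-114 - 1*3/2) = 1/(-114 - 3/2) = 1/(-231/2) = -2/231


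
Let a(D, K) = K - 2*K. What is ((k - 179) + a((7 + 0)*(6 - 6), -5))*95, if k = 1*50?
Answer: -11780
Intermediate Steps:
k = 50
a(D, K) = -K
((k - 179) + a((7 + 0)*(6 - 6), -5))*95 = ((50 - 179) - 1*(-5))*95 = (-129 + 5)*95 = -124*95 = -11780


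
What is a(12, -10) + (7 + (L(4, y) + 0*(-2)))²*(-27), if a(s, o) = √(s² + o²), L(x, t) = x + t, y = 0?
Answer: -3267 + 2*√61 ≈ -3251.4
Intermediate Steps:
L(x, t) = t + x
a(s, o) = √(o² + s²)
a(12, -10) + (7 + (L(4, y) + 0*(-2)))²*(-27) = √((-10)² + 12²) + (7 + ((0 + 4) + 0*(-2)))²*(-27) = √(100 + 144) + (7 + (4 + 0))²*(-27) = √244 + (7 + 4)²*(-27) = 2*√61 + 11²*(-27) = 2*√61 + 121*(-27) = 2*√61 - 3267 = -3267 + 2*√61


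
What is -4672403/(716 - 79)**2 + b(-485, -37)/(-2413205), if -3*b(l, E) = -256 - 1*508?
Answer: -33826708852361/2937611338935 ≈ -11.515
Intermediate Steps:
b(l, E) = 764/3 (b(l, E) = -(-256 - 1*508)/3 = -(-256 - 508)/3 = -1/3*(-764) = 764/3)
-4672403/(716 - 79)**2 + b(-485, -37)/(-2413205) = -4672403/(716 - 79)**2 + (764/3)/(-2413205) = -4672403/(637**2) + (764/3)*(-1/2413205) = -4672403/405769 - 764/7239615 = -33826708852361/2937611338935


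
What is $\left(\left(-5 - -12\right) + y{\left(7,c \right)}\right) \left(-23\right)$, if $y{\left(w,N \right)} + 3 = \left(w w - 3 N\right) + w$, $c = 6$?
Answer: $-966$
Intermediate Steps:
$y{\left(w,N \right)} = -3 + w + w^{2} - 3 N$ ($y{\left(w,N \right)} = -3 - \left(- w + 3 N - w w\right) = -3 - \left(- w - w^{2} + 3 N\right) = -3 + \left(w + w^{2} - 3 N\right) = -3 + w + w^{2} - 3 N$)
$\left(\left(-5 - -12\right) + y{\left(7,c \right)}\right) \left(-23\right) = \left(\left(-5 - -12\right) + \left(-3 + 7 + 7^{2} - 18\right)\right) \left(-23\right) = \left(\left(-5 + 12\right) + \left(-3 + 7 + 49 - 18\right)\right) \left(-23\right) = \left(7 + 35\right) \left(-23\right) = 42 \left(-23\right) = -966$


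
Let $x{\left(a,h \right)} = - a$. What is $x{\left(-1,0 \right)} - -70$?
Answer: $71$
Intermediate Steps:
$x{\left(-1,0 \right)} - -70 = \left(-1\right) \left(-1\right) - -70 = 1 + 70 = 71$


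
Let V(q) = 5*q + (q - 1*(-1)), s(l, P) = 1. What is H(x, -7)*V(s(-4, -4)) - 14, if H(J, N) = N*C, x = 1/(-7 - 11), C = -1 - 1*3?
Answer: 182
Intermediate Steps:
C = -4 (C = -1 - 3 = -4)
x = -1/18 (x = 1/(-18) = -1/18 ≈ -0.055556)
H(J, N) = -4*N (H(J, N) = N*(-4) = -4*N)
V(q) = 1 + 6*q (V(q) = 5*q + (q + 1) = 5*q + (1 + q) = 1 + 6*q)
H(x, -7)*V(s(-4, -4)) - 14 = (-4*(-7))*(1 + 6*1) - 14 = 28*(1 + 6) - 14 = 28*7 - 14 = 196 - 14 = 182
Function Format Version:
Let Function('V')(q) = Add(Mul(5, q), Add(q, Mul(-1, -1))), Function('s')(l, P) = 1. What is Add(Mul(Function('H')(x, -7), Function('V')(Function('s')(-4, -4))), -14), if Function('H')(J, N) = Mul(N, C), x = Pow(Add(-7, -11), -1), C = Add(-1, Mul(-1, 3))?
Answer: 182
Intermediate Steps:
C = -4 (C = Add(-1, -3) = -4)
x = Rational(-1, 18) (x = Pow(-18, -1) = Rational(-1, 18) ≈ -0.055556)
Function('H')(J, N) = Mul(-4, N) (Function('H')(J, N) = Mul(N, -4) = Mul(-4, N))
Function('V')(q) = Add(1, Mul(6, q)) (Function('V')(q) = Add(Mul(5, q), Add(q, 1)) = Add(Mul(5, q), Add(1, q)) = Add(1, Mul(6, q)))
Add(Mul(Function('H')(x, -7), Function('V')(Function('s')(-4, -4))), -14) = Add(Mul(Mul(-4, -7), Add(1, Mul(6, 1))), -14) = Add(Mul(28, Add(1, 6)), -14) = Add(Mul(28, 7), -14) = Add(196, -14) = 182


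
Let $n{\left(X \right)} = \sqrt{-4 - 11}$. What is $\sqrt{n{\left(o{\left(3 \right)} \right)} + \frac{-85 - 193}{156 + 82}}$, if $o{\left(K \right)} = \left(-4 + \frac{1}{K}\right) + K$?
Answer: $\frac{\sqrt{-16541 + 14161 i \sqrt{15}}}{119} \approx 1.1994 + 1.6145 i$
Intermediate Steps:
$o{\left(K \right)} = -4 + K + \frac{1}{K}$
$n{\left(X \right)} = i \sqrt{15}$ ($n{\left(X \right)} = \sqrt{-15} = i \sqrt{15}$)
$\sqrt{n{\left(o{\left(3 \right)} \right)} + \frac{-85 - 193}{156 + 82}} = \sqrt{i \sqrt{15} + \frac{-85 - 193}{156 + 82}} = \sqrt{i \sqrt{15} - \frac{278}{238}} = \sqrt{i \sqrt{15} - \frac{139}{119}} = \sqrt{- \frac{139}{119} + i \sqrt{15}}$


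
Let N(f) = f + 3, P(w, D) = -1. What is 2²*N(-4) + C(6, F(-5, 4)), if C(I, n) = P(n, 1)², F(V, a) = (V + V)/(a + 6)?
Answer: -3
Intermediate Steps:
F(V, a) = 2*V/(6 + a) (F(V, a) = (2*V)/(6 + a) = 2*V/(6 + a))
N(f) = 3 + f
C(I, n) = 1 (C(I, n) = (-1)² = 1)
2²*N(-4) + C(6, F(-5, 4)) = 2²*(3 - 4) + 1 = 4*(-1) + 1 = -4 + 1 = -3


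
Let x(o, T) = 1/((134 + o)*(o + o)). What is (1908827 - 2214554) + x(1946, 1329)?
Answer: -2474970126719/8095360 ≈ -3.0573e+5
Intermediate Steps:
x(o, T) = 1/(2*o*(134 + o)) (x(o, T) = 1/((134 + o)*(2*o)) = 1/(2*o*(134 + o)))
(1908827 - 2214554) + x(1946, 1329) = (1908827 - 2214554) + (½)/(1946*(134 + 1946)) = -305727 + (½)*(1/1946)/2080 = -305727 + (½)*(1/1946)*(1/2080) = -305727 + 1/8095360 = -2474970126719/8095360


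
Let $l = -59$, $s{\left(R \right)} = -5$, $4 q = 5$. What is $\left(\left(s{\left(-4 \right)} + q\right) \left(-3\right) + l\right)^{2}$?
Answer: $\frac{36481}{16} \approx 2280.1$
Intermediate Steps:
$q = \frac{5}{4}$ ($q = \frac{1}{4} \cdot 5 = \frac{5}{4} \approx 1.25$)
$\left(\left(s{\left(-4 \right)} + q\right) \left(-3\right) + l\right)^{2} = \left(\left(-5 + \frac{5}{4}\right) \left(-3\right) - 59\right)^{2} = \left(\left(- \frac{15}{4}\right) \left(-3\right) - 59\right)^{2} = \left(\frac{45}{4} - 59\right)^{2} = \left(- \frac{191}{4}\right)^{2} = \frac{36481}{16}$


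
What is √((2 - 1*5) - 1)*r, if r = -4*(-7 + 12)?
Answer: -40*I ≈ -40.0*I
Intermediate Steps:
r = -20 (r = -4*5 = -20)
√((2 - 1*5) - 1)*r = √((2 - 1*5) - 1)*(-20) = √((2 - 5) - 1)*(-20) = √(-3 - 1)*(-20) = √(-4)*(-20) = (2*I)*(-20) = -40*I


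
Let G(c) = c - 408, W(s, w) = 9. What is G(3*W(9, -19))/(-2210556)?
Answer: 127/736852 ≈ 0.00017235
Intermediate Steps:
G(c) = -408 + c
G(3*W(9, -19))/(-2210556) = (-408 + 3*9)/(-2210556) = (-408 + 27)*(-1/2210556) = -381*(-1/2210556) = 127/736852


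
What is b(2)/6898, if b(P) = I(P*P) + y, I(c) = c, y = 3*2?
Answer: 5/3449 ≈ 0.0014497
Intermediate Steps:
y = 6
b(P) = 6 + P² (b(P) = P*P + 6 = P² + 6 = 6 + P²)
b(2)/6898 = (6 + 2²)/6898 = (6 + 4)/6898 = (1/6898)*10 = 5/3449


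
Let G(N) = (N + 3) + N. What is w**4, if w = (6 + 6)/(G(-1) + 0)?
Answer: 20736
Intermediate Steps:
G(N) = 3 + 2*N (G(N) = (3 + N) + N = 3 + 2*N)
w = 12 (w = (6 + 6)/((3 + 2*(-1)) + 0) = 12/((3 - 2) + 0) = 12/(1 + 0) = 12/1 = 12*1 = 12)
w**4 = 12**4 = 20736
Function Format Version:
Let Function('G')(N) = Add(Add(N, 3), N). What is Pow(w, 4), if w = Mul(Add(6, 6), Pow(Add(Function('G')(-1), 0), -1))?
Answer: 20736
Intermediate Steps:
Function('G')(N) = Add(3, Mul(2, N)) (Function('G')(N) = Add(Add(3, N), N) = Add(3, Mul(2, N)))
w = 12 (w = Mul(Add(6, 6), Pow(Add(Add(3, Mul(2, -1)), 0), -1)) = Mul(12, Pow(Add(Add(3, -2), 0), -1)) = Mul(12, Pow(Add(1, 0), -1)) = Mul(12, Pow(1, -1)) = Mul(12, 1) = 12)
Pow(w, 4) = Pow(12, 4) = 20736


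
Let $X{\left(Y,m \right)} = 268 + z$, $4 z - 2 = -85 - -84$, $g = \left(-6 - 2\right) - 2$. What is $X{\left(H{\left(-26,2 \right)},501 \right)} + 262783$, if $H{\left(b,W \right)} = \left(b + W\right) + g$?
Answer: $\frac{1052205}{4} \approx 2.6305 \cdot 10^{5}$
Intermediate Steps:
$g = -10$ ($g = -8 - 2 = -10$)
$z = \frac{1}{4}$ ($z = \frac{1}{2} + \frac{-85 - -84}{4} = \frac{1}{2} + \frac{-85 + 84}{4} = \frac{1}{2} + \frac{1}{4} \left(-1\right) = \frac{1}{2} - \frac{1}{4} = \frac{1}{4} \approx 0.25$)
$H{\left(b,W \right)} = -10 + W + b$ ($H{\left(b,W \right)} = \left(b + W\right) - 10 = \left(W + b\right) - 10 = -10 + W + b$)
$X{\left(Y,m \right)} = \frac{1073}{4}$ ($X{\left(Y,m \right)} = 268 + \frac{1}{4} = \frac{1073}{4}$)
$X{\left(H{\left(-26,2 \right)},501 \right)} + 262783 = \frac{1073}{4} + 262783 = \frac{1052205}{4}$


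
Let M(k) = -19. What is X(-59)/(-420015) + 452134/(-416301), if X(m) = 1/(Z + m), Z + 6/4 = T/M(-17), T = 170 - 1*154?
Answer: -147554673908624/135860520328155 ≈ -1.0861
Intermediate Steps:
T = 16 (T = 170 - 154 = 16)
Z = -89/38 (Z = -3/2 + 16/(-19) = -3/2 + 16*(-1/19) = -3/2 - 16/19 = -89/38 ≈ -2.3421)
X(m) = 1/(-89/38 + m)
X(-59)/(-420015) + 452134/(-416301) = (38/(-89 + 38*(-59)))/(-420015) + 452134/(-416301) = (38/(-89 - 2242))*(-1/420015) + 452134*(-1/416301) = (38/(-2331))*(-1/420015) - 452134/416301 = (38*(-1/2331))*(-1/420015) - 452134/416301 = -38/2331*(-1/420015) - 452134/416301 = 38/979054965 - 452134/416301 = -147554673908624/135860520328155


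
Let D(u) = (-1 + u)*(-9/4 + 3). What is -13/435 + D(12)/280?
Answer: -41/97440 ≈ -0.00042077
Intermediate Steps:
D(u) = -3/4 + 3*u/4 (D(u) = (-1 + u)*(-9*1/4 + 3) = (-1 + u)*(-9/4 + 3) = (-1 + u)*(3/4) = -3/4 + 3*u/4)
-13/435 + D(12)/280 = -13/435 + (-3/4 + (3/4)*12)/280 = -13*1/435 + (-3/4 + 9)*(1/280) = -13/435 + (33/4)*(1/280) = -13/435 + 33/1120 = -41/97440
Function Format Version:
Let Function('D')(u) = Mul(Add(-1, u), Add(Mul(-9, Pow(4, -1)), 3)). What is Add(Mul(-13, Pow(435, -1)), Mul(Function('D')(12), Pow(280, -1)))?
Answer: Rational(-41, 97440) ≈ -0.00042077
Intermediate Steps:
Function('D')(u) = Add(Rational(-3, 4), Mul(Rational(3, 4), u)) (Function('D')(u) = Mul(Add(-1, u), Add(Mul(-9, Rational(1, 4)), 3)) = Mul(Add(-1, u), Add(Rational(-9, 4), 3)) = Mul(Add(-1, u), Rational(3, 4)) = Add(Rational(-3, 4), Mul(Rational(3, 4), u)))
Add(Mul(-13, Pow(435, -1)), Mul(Function('D')(12), Pow(280, -1))) = Add(Mul(-13, Pow(435, -1)), Mul(Add(Rational(-3, 4), Mul(Rational(3, 4), 12)), Pow(280, -1))) = Add(Mul(-13, Rational(1, 435)), Mul(Add(Rational(-3, 4), 9), Rational(1, 280))) = Add(Rational(-13, 435), Mul(Rational(33, 4), Rational(1, 280))) = Add(Rational(-13, 435), Rational(33, 1120)) = Rational(-41, 97440)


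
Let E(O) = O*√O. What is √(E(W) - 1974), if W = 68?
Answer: √(-1974 + 136*√17) ≈ 37.593*I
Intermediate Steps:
E(O) = O^(3/2)
√(E(W) - 1974) = √(68^(3/2) - 1974) = √(136*√17 - 1974) = √(-1974 + 136*√17)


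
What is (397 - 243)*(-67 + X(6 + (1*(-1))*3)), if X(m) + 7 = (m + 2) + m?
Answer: -10164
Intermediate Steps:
X(m) = -5 + 2*m (X(m) = -7 + ((m + 2) + m) = -7 + ((2 + m) + m) = -7 + (2 + 2*m) = -5 + 2*m)
(397 - 243)*(-67 + X(6 + (1*(-1))*3)) = (397 - 243)*(-67 + (-5 + 2*(6 + (1*(-1))*3))) = 154*(-67 + (-5 + 2*(6 - 1*3))) = 154*(-67 + (-5 + 2*(6 - 3))) = 154*(-67 + (-5 + 2*3)) = 154*(-67 + (-5 + 6)) = 154*(-67 + 1) = 154*(-66) = -10164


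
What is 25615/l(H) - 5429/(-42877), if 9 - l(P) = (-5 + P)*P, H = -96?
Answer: -1045703632/415349499 ≈ -2.5176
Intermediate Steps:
l(P) = 9 - P*(-5 + P) (l(P) = 9 - (-5 + P)*P = 9 - P*(-5 + P))
25615/l(H) - 5429/(-42877) = 25615/(9 - 1*(-96)**2 + 5*(-96)) - 5429/(-42877) = 25615/(9 - 1*9216 - 480) - 5429*(-1/42877) = 25615/(9 - 9216 - 480) + 5429/42877 = 25615/(-9687) + 5429/42877 = 25615*(-1/9687) + 5429/42877 = -25615/9687 + 5429/42877 = -1045703632/415349499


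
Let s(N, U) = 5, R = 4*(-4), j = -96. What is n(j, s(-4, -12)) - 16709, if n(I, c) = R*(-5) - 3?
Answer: -16632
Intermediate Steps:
R = -16
n(I, c) = 77 (n(I, c) = -16*(-5) - 3 = 80 - 3 = 77)
n(j, s(-4, -12)) - 16709 = 77 - 16709 = -16632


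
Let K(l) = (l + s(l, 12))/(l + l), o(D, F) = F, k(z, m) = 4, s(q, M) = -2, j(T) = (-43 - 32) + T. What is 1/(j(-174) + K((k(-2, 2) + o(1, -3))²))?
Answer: -2/499 ≈ -0.0040080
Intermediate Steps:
j(T) = -75 + T
K(l) = (-2 + l)/(2*l) (K(l) = (l - 2)/(l + l) = (-2 + l)/((2*l)) = (-2 + l)*(1/(2*l)) = (-2 + l)/(2*l))
1/(j(-174) + K((k(-2, 2) + o(1, -3))²)) = 1/((-75 - 174) + (-2 + (4 - 3)²)/(2*((4 - 3)²))) = 1/(-249 + (-2 + 1²)/(2*(1²))) = 1/(-249 + (½)*(-2 + 1)/1) = 1/(-249 + (½)*1*(-1)) = 1/(-249 - ½) = 1/(-499/2) = -2/499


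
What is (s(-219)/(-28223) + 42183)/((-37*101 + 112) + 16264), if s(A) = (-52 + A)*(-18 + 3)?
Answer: 36076568/10809409 ≈ 3.3375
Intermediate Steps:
s(A) = 780 - 15*A (s(A) = (-52 + A)*(-15) = 780 - 15*A)
(s(-219)/(-28223) + 42183)/((-37*101 + 112) + 16264) = ((780 - 15*(-219))/(-28223) + 42183)/((-37*101 + 112) + 16264) = ((780 + 3285)*(-1/28223) + 42183)/((-3737 + 112) + 16264) = (4065*(-1/28223) + 42183)/(-3625 + 16264) = (-4065/28223 + 42183)/12639 = (1190526744/28223)*(1/12639) = 36076568/10809409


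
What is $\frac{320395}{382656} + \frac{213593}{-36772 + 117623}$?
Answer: $\frac{107636899153}{30938120256} \approx 3.4791$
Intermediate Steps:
$\frac{320395}{382656} + \frac{213593}{-36772 + 117623} = 320395 \cdot \frac{1}{382656} + \frac{213593}{80851} = \frac{320395}{382656} + 213593 \cdot \frac{1}{80851} = \frac{320395}{382656} + \frac{213593}{80851} = \frac{107636899153}{30938120256}$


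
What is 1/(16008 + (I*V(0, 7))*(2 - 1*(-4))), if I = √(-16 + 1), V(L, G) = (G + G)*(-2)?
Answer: 667/10694976 + 7*I*√15/10694976 ≈ 6.2366e-5 + 2.5349e-6*I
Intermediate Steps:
V(L, G) = -4*G (V(L, G) = (2*G)*(-2) = -4*G)
I = I*√15 (I = √(-15) = I*√15 ≈ 3.873*I)
1/(16008 + (I*V(0, 7))*(2 - 1*(-4))) = 1/(16008 + ((I*√15)*(-4*7))*(2 - 1*(-4))) = 1/(16008 + ((I*√15)*(-28))*(2 + 4)) = 1/(16008 - 28*I*√15*6) = 1/(16008 - 168*I*√15)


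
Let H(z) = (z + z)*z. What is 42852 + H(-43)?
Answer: 46550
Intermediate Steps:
H(z) = 2*z**2 (H(z) = (2*z)*z = 2*z**2)
42852 + H(-43) = 42852 + 2*(-43)**2 = 42852 + 2*1849 = 42852 + 3698 = 46550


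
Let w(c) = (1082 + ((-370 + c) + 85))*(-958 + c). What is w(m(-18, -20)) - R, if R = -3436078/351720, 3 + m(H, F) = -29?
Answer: -133185852961/175860 ≈ -7.5734e+5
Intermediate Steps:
m(H, F) = -32 (m(H, F) = -3 - 29 = -32)
w(c) = (-958 + c)*(797 + c) (w(c) = (1082 + (-285 + c))*(-958 + c) = (797 + c)*(-958 + c) = (-958 + c)*(797 + c))
R = -1718039/175860 (R = -3436078*1/351720 = -1718039/175860 ≈ -9.7693)
w(m(-18, -20)) - R = (-763526 + (-32)**2 - 161*(-32)) - 1*(-1718039/175860) = (-763526 + 1024 + 5152) + 1718039/175860 = -757350 + 1718039/175860 = -133185852961/175860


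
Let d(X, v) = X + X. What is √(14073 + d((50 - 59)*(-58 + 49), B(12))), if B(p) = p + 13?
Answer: √14235 ≈ 119.31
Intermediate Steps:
B(p) = 13 + p
d(X, v) = 2*X
√(14073 + d((50 - 59)*(-58 + 49), B(12))) = √(14073 + 2*((50 - 59)*(-58 + 49))) = √(14073 + 2*(-9*(-9))) = √(14073 + 2*81) = √(14073 + 162) = √14235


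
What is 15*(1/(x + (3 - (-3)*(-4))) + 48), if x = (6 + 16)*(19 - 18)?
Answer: 9375/13 ≈ 721.15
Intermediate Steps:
x = 22 (x = 22*1 = 22)
15*(1/(x + (3 - (-3)*(-4))) + 48) = 15*(1/(22 + (3 - (-3)*(-4))) + 48) = 15*(1/(22 + (3 - 3*4)) + 48) = 15*(1/(22 + (3 - 12)) + 48) = 15*(1/(22 - 9) + 48) = 15*(1/13 + 48) = 15*(625/13) = 9375/13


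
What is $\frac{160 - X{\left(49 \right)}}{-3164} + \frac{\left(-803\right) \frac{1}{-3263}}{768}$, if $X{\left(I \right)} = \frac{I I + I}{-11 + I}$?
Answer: $- \frac{1125021953}{37662433536} \approx -0.029871$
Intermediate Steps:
$X{\left(I \right)} = \frac{I + I^{2}}{-11 + I}$ ($X{\left(I \right)} = \frac{I^{2} + I}{-11 + I} = \frac{I + I^{2}}{-11 + I}$)
$\frac{160 - X{\left(49 \right)}}{-3164} + \frac{\left(-803\right) \frac{1}{-3263}}{768} = \frac{160 - \frac{49 \left(1 + 49\right)}{-11 + 49}}{-3164} + \frac{\left(-803\right) \frac{1}{-3263}}{768} = \left(160 - 49 \cdot \frac{1}{38} \cdot 50\right) \left(- \frac{1}{3164}\right) + \left(-803\right) \left(- \frac{1}{3263}\right) \frac{1}{768} = \left(160 - 49 \cdot \frac{1}{38} \cdot 50\right) \left(- \frac{1}{3164}\right) + \frac{803}{3263} \cdot \frac{1}{768} = \left(160 - \frac{1225}{19}\right) \left(- \frac{1}{3164}\right) + \frac{803}{2505984} = \frac{1815}{19} \left(- \frac{1}{3164}\right) + \frac{803}{2505984} = - \frac{1815}{60116} + \frac{803}{2505984} = - \frac{1125021953}{37662433536}$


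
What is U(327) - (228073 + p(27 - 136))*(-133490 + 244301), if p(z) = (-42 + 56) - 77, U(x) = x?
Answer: -25266015783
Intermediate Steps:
p(z) = -63 (p(z) = 14 - 77 = -63)
U(327) - (228073 + p(27 - 136))*(-133490 + 244301) = 327 - (228073 - 63)*(-133490 + 244301) = 327 - 228010*110811 = 327 - 1*25266016110 = 327 - 25266016110 = -25266015783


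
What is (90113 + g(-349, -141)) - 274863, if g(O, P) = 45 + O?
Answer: -185054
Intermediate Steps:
(90113 + g(-349, -141)) - 274863 = (90113 + (45 - 349)) - 274863 = (90113 - 304) - 274863 = 89809 - 274863 = -185054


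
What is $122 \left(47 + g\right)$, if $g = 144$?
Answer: $23302$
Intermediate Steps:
$122 \left(47 + g\right) = 122 \left(47 + 144\right) = 122 \cdot 191 = 23302$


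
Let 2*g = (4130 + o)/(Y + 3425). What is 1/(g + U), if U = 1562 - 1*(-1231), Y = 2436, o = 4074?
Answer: 5861/16373875 ≈ 0.00035795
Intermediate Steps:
U = 2793 (U = 1562 + 1231 = 2793)
g = 4102/5861 (g = ((4130 + 4074)/(2436 + 3425))/2 = (8204/5861)/2 = (8204*(1/5861))/2 = (½)*(8204/5861) = 4102/5861 ≈ 0.69988)
1/(g + U) = 1/(4102/5861 + 2793) = 1/(16373875/5861) = 5861/16373875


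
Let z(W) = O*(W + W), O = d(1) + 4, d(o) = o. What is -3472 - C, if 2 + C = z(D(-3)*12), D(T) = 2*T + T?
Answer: -2390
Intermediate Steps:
D(T) = 3*T
O = 5 (O = 1 + 4 = 5)
z(W) = 10*W (z(W) = 5*(W + W) = 5*(2*W) = 10*W)
C = -1082 (C = -2 + 10*((3*(-3))*12) = -2 + 10*(-9*12) = -2 + 10*(-108) = -2 - 1080 = -1082)
-3472 - C = -3472 - 1*(-1082) = -3472 + 1082 = -2390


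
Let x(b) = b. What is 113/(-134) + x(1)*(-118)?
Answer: -15925/134 ≈ -118.84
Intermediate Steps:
113/(-134) + x(1)*(-118) = 113/(-134) + 1*(-118) = 113*(-1/134) - 118 = -113/134 - 118 = -15925/134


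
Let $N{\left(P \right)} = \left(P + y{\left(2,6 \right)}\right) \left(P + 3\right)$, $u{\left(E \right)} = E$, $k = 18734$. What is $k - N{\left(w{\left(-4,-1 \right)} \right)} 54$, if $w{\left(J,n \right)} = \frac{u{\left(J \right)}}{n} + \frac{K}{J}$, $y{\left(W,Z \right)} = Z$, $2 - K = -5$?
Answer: $\frac{131161}{8} \approx 16395.0$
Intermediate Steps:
$K = 7$ ($K = 2 - -5 = 2 + 5 = 7$)
$w{\left(J,n \right)} = \frac{7}{J} + \frac{J}{n}$ ($w{\left(J,n \right)} = \frac{J}{n} + \frac{7}{J} = \frac{7}{J} + \frac{J}{n}$)
$N{\left(P \right)} = \left(3 + P\right) \left(6 + P\right)$ ($N{\left(P \right)} = \left(P + 6\right) \left(P + 3\right) = \left(6 + P\right) \left(3 + P\right) = \left(3 + P\right) \left(6 + P\right)$)
$k - N{\left(w{\left(-4,-1 \right)} \right)} 54 = 18734 - \left(18 + \left(\frac{7}{-4} - \frac{4}{-1}\right)^{2} + 9 \left(\frac{7}{-4} - \frac{4}{-1}\right)\right) 54 = 18734 - \left(18 + \left(7 \left(- \frac{1}{4}\right) - -4\right)^{2} + 9 \left(7 \left(- \frac{1}{4}\right) - -4\right)\right) 54 = 18734 - \left(18 + \left(- \frac{7}{4} + 4\right)^{2} + 9 \left(- \frac{7}{4} + 4\right)\right) 54 = 18734 - \left(18 + \left(\frac{9}{4}\right)^{2} + 9 \cdot \frac{9}{4}\right) 54 = 18734 - \left(18 + \frac{81}{16} + \frac{81}{4}\right) 54 = 18734 - \frac{693}{16} \cdot 54 = 18734 - \frac{18711}{8} = \frac{131161}{8}$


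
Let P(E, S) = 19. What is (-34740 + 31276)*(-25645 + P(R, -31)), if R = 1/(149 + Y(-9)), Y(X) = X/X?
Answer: 88768464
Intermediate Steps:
Y(X) = 1
R = 1/150 (R = 1/(149 + 1) = 1/150 ≈ 0.0066667)
(-34740 + 31276)*(-25645 + P(R, -31)) = (-34740 + 31276)*(-25645 + 19) = -3464*(-25626) = 88768464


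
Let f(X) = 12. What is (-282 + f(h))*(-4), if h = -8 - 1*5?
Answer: 1080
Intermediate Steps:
h = -13 (h = -8 - 5 = -13)
(-282 + f(h))*(-4) = (-282 + 12)*(-4) = -270*(-4) = 1080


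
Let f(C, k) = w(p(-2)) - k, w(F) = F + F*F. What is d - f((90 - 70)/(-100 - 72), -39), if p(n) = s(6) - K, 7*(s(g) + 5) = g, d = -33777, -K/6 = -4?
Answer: -1694414/49 ≈ -34580.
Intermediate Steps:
K = 24 (K = -6*(-4) = 24)
s(g) = -5 + g/7
p(n) = -197/7 (p(n) = (-5 + (⅐)*6) - 1*24 = (-5 + 6/7) - 24 = -29/7 - 24 = -197/7)
w(F) = F + F²
f(C, k) = 37430/49 - k (f(C, k) = -197*(1 - 197/7)/7 - k = -197/7*(-190/7) - k = 37430/49 - k)
d - f((90 - 70)/(-100 - 72), -39) = -33777 - (37430/49 - 1*(-39)) = -33777 - (37430/49 + 39) = -33777 - 1*39341/49 = -33777 - 39341/49 = -1694414/49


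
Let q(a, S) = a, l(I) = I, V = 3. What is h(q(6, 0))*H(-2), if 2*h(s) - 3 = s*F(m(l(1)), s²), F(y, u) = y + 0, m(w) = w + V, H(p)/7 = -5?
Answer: -945/2 ≈ -472.50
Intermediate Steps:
H(p) = -35 (H(p) = 7*(-5) = -35)
m(w) = 3 + w (m(w) = w + 3 = 3 + w)
F(y, u) = y
h(s) = 3/2 + 2*s (h(s) = 3/2 + (s*(3 + 1))/2 = 3/2 + (s*4)/2 = 3/2 + (4*s)/2 = 3/2 + 2*s)
h(q(6, 0))*H(-2) = (3/2 + 2*6)*(-35) = (3/2 + 12)*(-35) = (27/2)*(-35) = -945/2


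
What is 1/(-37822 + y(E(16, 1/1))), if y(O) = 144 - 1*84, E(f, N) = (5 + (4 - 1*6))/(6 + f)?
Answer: -1/37762 ≈ -2.6482e-5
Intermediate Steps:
E(f, N) = 3/(6 + f) (E(f, N) = (5 + (4 - 6))/(6 + f) = (5 - 2)/(6 + f) = 3/(6 + f))
y(O) = 60 (y(O) = 144 - 84 = 60)
1/(-37822 + y(E(16, 1/1))) = 1/(-37822 + 60) = 1/(-37762) = -1/37762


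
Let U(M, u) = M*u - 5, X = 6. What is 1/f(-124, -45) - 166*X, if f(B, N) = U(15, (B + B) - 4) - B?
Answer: -3646357/3661 ≈ -996.00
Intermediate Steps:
U(M, u) = -5 + M*u
f(B, N) = -65 + 29*B (f(B, N) = (-5 + 15*((B + B) - 4)) - B = (-5 + 15*(2*B - 4)) - B = (-5 + 15*(-4 + 2*B)) - B = (-5 + (-60 + 30*B)) - B = (-65 + 30*B) - B = -65 + 29*B)
1/f(-124, -45) - 166*X = 1/(-65 + 29*(-124)) - 166*6 = 1/(-65 - 3596) - 1*996 = 1/(-3661) - 996 = -1/3661 - 996 = -3646357/3661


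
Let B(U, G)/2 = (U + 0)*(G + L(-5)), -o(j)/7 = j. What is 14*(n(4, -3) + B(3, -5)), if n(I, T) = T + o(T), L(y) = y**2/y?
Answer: -588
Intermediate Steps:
o(j) = -7*j
L(y) = y
B(U, G) = 2*U*(-5 + G) (B(U, G) = 2*((U + 0)*(G - 5)) = 2*(U*(-5 + G)) = 2*U*(-5 + G))
n(I, T) = -6*T (n(I, T) = T - 7*T = -6*T)
14*(n(4, -3) + B(3, -5)) = 14*(-6*(-3) + 2*3*(-5 - 5)) = 14*(18 + 2*3*(-10)) = 14*(18 - 60) = 14*(-42) = -588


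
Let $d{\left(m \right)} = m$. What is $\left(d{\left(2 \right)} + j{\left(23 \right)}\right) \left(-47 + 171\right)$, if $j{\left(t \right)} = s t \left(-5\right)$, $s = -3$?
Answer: $43028$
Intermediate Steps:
$j{\left(t \right)} = 15 t$ ($j{\left(t \right)} = - 3 t \left(-5\right) = 15 t$)
$\left(d{\left(2 \right)} + j{\left(23 \right)}\right) \left(-47 + 171\right) = \left(2 + 15 \cdot 23\right) \left(-47 + 171\right) = \left(2 + 345\right) 124 = 347 \cdot 124 = 43028$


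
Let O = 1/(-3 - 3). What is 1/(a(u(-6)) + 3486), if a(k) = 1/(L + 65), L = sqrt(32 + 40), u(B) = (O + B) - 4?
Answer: 14477423/50468523169 + 6*sqrt(2)/50468523169 ≈ 0.00028686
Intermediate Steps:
O = -1/6 (O = 1/(-6) = -1/6 ≈ -0.16667)
u(B) = -25/6 + B (u(B) = (-1/6 + B) - 4 = -25/6 + B)
L = 6*sqrt(2) (L = sqrt(72) = 6*sqrt(2) ≈ 8.4853)
a(k) = 1/(65 + 6*sqrt(2)) (a(k) = 1/(6*sqrt(2) + 65) = 1/(65 + 6*sqrt(2)))
1/(a(u(-6)) + 3486) = 1/((65/4153 - 6*sqrt(2)/4153) + 3486) = 1/(14477423/4153 - 6*sqrt(2)/4153)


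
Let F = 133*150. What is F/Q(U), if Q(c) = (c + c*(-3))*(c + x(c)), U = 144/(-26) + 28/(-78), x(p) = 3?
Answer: -3034395/5198 ≈ -583.76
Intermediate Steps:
F = 19950
U = -230/39 (U = 144*(-1/26) + 28*(-1/78) = -72/13 - 14/39 = -230/39 ≈ -5.8974)
Q(c) = -2*c*(3 + c) (Q(c) = (c + c*(-3))*(c + 3) = (c - 3*c)*(3 + c) = (-2*c)*(3 + c) = -2*c*(3 + c))
F/Q(U) = 19950/((-2*(-230/39)*(3 - 230/39))) = 19950/((-2*(-230/39)*(-113/39))) = 19950/(-51980/1521) = 19950*(-1521/51980) = -3034395/5198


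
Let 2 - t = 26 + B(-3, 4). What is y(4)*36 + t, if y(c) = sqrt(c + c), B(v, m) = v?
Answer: -21 + 72*sqrt(2) ≈ 80.823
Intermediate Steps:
y(c) = sqrt(2)*sqrt(c) (y(c) = sqrt(2*c) = sqrt(2)*sqrt(c))
t = -21 (t = 2 - (26 - 3) = 2 - 1*23 = 2 - 23 = -21)
y(4)*36 + t = (sqrt(2)*sqrt(4))*36 - 21 = (sqrt(2)*2)*36 - 21 = (2*sqrt(2))*36 - 21 = 72*sqrt(2) - 21 = -21 + 72*sqrt(2)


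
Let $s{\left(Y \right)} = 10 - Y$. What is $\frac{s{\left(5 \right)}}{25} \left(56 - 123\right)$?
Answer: $- \frac{67}{5} \approx -13.4$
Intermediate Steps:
$\frac{s{\left(5 \right)}}{25} \left(56 - 123\right) = \frac{10 - 5}{25} \left(56 - 123\right) = \left(10 - 5\right) \frac{1}{25} \left(-67\right) = 5 \cdot \frac{1}{25} \left(-67\right) = \frac{1}{5} \left(-67\right) = - \frac{67}{5}$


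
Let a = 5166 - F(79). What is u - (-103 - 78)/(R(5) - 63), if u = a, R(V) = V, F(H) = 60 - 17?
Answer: 296953/58 ≈ 5119.9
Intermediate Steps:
F(H) = 43
a = 5123 (a = 5166 - 1*43 = 5166 - 43 = 5123)
u = 5123
u - (-103 - 78)/(R(5) - 63) = 5123 - (-103 - 78)/(5 - 63) = 5123 - (-181)/(-58) = 5123 - (-181)*(-1)/58 = 5123 - 1*181/58 = 5123 - 181/58 = 296953/58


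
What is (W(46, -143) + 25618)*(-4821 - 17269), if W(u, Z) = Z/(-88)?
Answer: -2263750065/4 ≈ -5.6594e+8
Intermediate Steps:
W(u, Z) = -Z/88 (W(u, Z) = Z*(-1/88) = -Z/88)
(W(46, -143) + 25618)*(-4821 - 17269) = (-1/88*(-143) + 25618)*(-4821 - 17269) = (13/8 + 25618)*(-22090) = (204957/8)*(-22090) = -2263750065/4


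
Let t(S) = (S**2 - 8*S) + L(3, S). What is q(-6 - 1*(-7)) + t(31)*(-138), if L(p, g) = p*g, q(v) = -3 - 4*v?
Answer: -111235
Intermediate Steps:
L(p, g) = g*p
t(S) = S**2 - 5*S (t(S) = (S**2 - 8*S) + S*3 = (S**2 - 8*S) + 3*S = S**2 - 5*S)
q(-6 - 1*(-7)) + t(31)*(-138) = (-3 - 4*(-6 - 1*(-7))) + (31*(-5 + 31))*(-138) = (-3 - 4*(-6 + 7)) + (31*26)*(-138) = (-3 - 4*1) + 806*(-138) = (-3 - 4) - 111228 = -7 - 111228 = -111235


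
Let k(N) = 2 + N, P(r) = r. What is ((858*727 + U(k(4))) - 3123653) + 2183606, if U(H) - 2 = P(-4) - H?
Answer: -316289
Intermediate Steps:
U(H) = -2 - H (U(H) = 2 + (-4 - H) = -2 - H)
((858*727 + U(k(4))) - 3123653) + 2183606 = ((858*727 + (-2 - (2 + 4))) - 3123653) + 2183606 = ((623766 + (-2 - 1*6)) - 3123653) + 2183606 = ((623766 + (-2 - 6)) - 3123653) + 2183606 = ((623766 - 8) - 3123653) + 2183606 = (623758 - 3123653) + 2183606 = -2499895 + 2183606 = -316289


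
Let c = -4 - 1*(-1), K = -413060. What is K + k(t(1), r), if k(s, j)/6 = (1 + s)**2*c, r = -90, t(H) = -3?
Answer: -413132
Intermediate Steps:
c = -3 (c = -4 + 1 = -3)
k(s, j) = -18*(1 + s)**2 (k(s, j) = 6*((1 + s)**2*(-3)) = 6*(-3*(1 + s)**2) = -18*(1 + s)**2)
K + k(t(1), r) = -413060 - 18*(1 - 3)**2 = -413060 - 18*(-2)**2 = -413060 - 18*4 = -413060 - 72 = -413132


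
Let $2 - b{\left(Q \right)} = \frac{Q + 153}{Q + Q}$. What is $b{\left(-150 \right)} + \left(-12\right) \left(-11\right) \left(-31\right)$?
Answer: $- \frac{408999}{100} \approx -4090.0$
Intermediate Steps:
$b{\left(Q \right)} = 2 - \frac{153 + Q}{2 Q}$ ($b{\left(Q \right)} = 2 - \frac{Q + 153}{Q + Q} = 2 - \frac{153 + Q}{2 Q}$)
$b{\left(-150 \right)} + \left(-12\right) \left(-11\right) \left(-31\right) = \frac{3 \left(-51 - 150\right)}{2 \left(-150\right)} + \left(-12\right) \left(-11\right) \left(-31\right) = \frac{3}{2} \left(- \frac{1}{150}\right) \left(-201\right) + 132 \left(-31\right) = \frac{201}{100} - 4092 = - \frac{408999}{100}$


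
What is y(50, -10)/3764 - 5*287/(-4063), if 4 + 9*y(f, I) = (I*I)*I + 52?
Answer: 11186021/34409547 ≈ 0.32508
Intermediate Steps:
y(f, I) = 16/3 + I**3/9 (y(f, I) = -4/9 + ((I*I)*I + 52)/9 = -4/9 + (I**2*I + 52)/9 = -4/9 + (I**3 + 52)/9 = -4/9 + (52 + I**3)/9 = -4/9 + (52/9 + I**3/9) = 16/3 + I**3/9)
y(50, -10)/3764 - 5*287/(-4063) = (16/3 + (1/9)*(-10)**3)/3764 - 5*287/(-4063) = (16/3 + (1/9)*(-1000))*(1/3764) - 1435*(-1/4063) = (16/3 - 1000/9)*(1/3764) + 1435/4063 = -952/9*1/3764 + 1435/4063 = -238/8469 + 1435/4063 = 11186021/34409547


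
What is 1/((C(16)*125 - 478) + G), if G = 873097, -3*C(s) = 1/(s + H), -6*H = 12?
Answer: 42/36649873 ≈ 1.1460e-6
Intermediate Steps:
H = -2 (H = -⅙*12 = -2)
C(s) = -1/(3*(-2 + s)) (C(s) = -1/(3*(s - 2)) = -1/(3*(-2 + s)))
1/((C(16)*125 - 478) + G) = 1/((-1/(-6 + 3*16)*125 - 478) + 873097) = 1/((-1/(-6 + 48)*125 - 478) + 873097) = 1/((-1/42*125 - 478) + 873097) = 1/((-125/42 - 478) + 873097) = 1/(-20201/42 + 873097) = 1/(36649873/42) = 42/36649873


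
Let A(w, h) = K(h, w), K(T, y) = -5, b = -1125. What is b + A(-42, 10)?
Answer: -1130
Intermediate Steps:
A(w, h) = -5
b + A(-42, 10) = -1125 - 5 = -1130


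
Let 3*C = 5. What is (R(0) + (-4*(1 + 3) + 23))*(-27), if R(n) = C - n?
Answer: -234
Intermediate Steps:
C = 5/3 (C = (⅓)*5 = 5/3 ≈ 1.6667)
R(n) = 5/3 - n
(R(0) + (-4*(1 + 3) + 23))*(-27) = ((5/3 - 1*0) + (-4*(1 + 3) + 23))*(-27) = ((5/3 + 0) + (-4*4 + 23))*(-27) = (5/3 + (-16 + 23))*(-27) = (5/3 + 7)*(-27) = (26/3)*(-27) = -234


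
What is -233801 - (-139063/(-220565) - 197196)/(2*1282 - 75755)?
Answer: -3774380225296592/16143372915 ≈ -2.3380e+5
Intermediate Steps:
-233801 - (-139063/(-220565) - 197196)/(2*1282 - 75755) = -233801 - (-139063*(-1/220565) - 197196)/(2564 - 75755) = -233801 - (139063/220565 - 197196)/(-73191) = -233801 - (-43494396677)*(-1)/(220565*73191) = -233801 - 1*43494396677/16143372915 = -233801 - 43494396677/16143372915 = -3774380225296592/16143372915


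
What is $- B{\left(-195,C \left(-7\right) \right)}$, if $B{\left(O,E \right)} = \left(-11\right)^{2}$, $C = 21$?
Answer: $-121$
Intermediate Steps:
$B{\left(O,E \right)} = 121$
$- B{\left(-195,C \left(-7\right) \right)} = \left(-1\right) 121 = -121$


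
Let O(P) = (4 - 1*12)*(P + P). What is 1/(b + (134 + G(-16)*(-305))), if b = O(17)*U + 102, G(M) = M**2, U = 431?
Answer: -1/195076 ≈ -5.1262e-6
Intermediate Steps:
O(P) = -16*P (O(P) = (4 - 12)*(2*P) = -16*P)
b = -117130 (b = -16*17*431 + 102 = -272*431 + 102 = -117232 + 102 = -117130)
1/(b + (134 + G(-16)*(-305))) = 1/(-117130 + (134 + (-16)**2*(-305))) = 1/(-117130 + (134 + 256*(-305))) = 1/(-117130 + (134 - 78080)) = 1/(-117130 - 77946) = 1/(-195076) = -1/195076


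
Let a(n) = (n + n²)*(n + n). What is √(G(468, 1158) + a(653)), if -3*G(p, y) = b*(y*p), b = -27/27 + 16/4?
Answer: 2*√139300257 ≈ 23605.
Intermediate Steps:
b = 3 (b = -27*1/27 + 16*(¼) = -1 + 4 = 3)
G(p, y) = -p*y (G(p, y) = -y*p = -p*y)
a(n) = 2*n*(n + n²) (a(n) = (n + n²)*(2*n) = 2*n*(n + n²))
√(G(468, 1158) + a(653)) = √(-1*468*1158 + 2*653²*(1 + 653)) = √(-541944 + 2*426409*654) = √(-541944 + 557742972) = √557201028 = 2*√139300257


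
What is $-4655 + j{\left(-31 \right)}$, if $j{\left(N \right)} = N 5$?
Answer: $-4810$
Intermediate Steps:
$j{\left(N \right)} = 5 N$
$-4655 + j{\left(-31 \right)} = -4655 + 5 \left(-31\right) = -4655 - 155 = -4810$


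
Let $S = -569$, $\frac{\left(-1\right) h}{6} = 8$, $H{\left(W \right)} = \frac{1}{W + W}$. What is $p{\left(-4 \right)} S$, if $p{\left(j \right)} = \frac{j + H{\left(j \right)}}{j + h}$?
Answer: $- \frac{18777}{416} \approx -45.137$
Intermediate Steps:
$H{\left(W \right)} = \frac{1}{2 W}$
$h = -48$ ($h = \left(-6\right) 8 = -48$)
$p{\left(j \right)} = \frac{j + \frac{1}{2 j}}{-48 + j}$ ($p{\left(j \right)} = \frac{j + \frac{1}{2 j}}{j - 48} = \frac{j + \frac{1}{2 j}}{-48 + j}$)
$p{\left(-4 \right)} S = \frac{\frac{1}{2} + \left(-4\right)^{2}}{\left(-4\right) \left(-48 - 4\right)} \left(-569\right) = - \frac{\frac{1}{2} + 16}{4 \left(-52\right)} \left(-569\right) = \left(- \frac{1}{4}\right) \left(- \frac{1}{52}\right) \frac{33}{2} \left(-569\right) = \frac{33}{416} \left(-569\right) = - \frac{18777}{416}$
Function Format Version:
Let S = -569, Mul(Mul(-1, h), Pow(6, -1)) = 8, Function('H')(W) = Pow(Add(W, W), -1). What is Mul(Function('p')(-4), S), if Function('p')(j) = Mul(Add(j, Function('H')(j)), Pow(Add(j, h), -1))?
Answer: Rational(-18777, 416) ≈ -45.137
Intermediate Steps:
Function('H')(W) = Mul(Rational(1, 2), Pow(W, -1)) (Function('H')(W) = Pow(Mul(2, W), -1) = Mul(Rational(1, 2), Pow(W, -1)))
h = -48 (h = Mul(-6, 8) = -48)
Function('p')(j) = Mul(Pow(Add(-48, j), -1), Add(j, Mul(Rational(1, 2), Pow(j, -1)))) (Function('p')(j) = Mul(Add(j, Mul(Rational(1, 2), Pow(j, -1))), Pow(Add(j, -48), -1)) = Mul(Add(j, Mul(Rational(1, 2), Pow(j, -1))), Pow(Add(-48, j), -1)) = Mul(Pow(Add(-48, j), -1), Add(j, Mul(Rational(1, 2), Pow(j, -1)))))
Mul(Function('p')(-4), S) = Mul(Mul(Pow(-4, -1), Pow(Add(-48, -4), -1), Add(Rational(1, 2), Pow(-4, 2))), -569) = Mul(Mul(Rational(-1, 4), Pow(-52, -1), Add(Rational(1, 2), 16)), -569) = Mul(Mul(Rational(-1, 4), Rational(-1, 52), Rational(33, 2)), -569) = Mul(Rational(33, 416), -569) = Rational(-18777, 416)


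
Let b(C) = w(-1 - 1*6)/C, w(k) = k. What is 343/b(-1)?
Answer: 49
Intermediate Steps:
b(C) = -7/C (b(C) = (-1 - 1*6)/C = (-1 - 6)/C = -7/C)
343/b(-1) = 343/((-7/(-1))) = 343/((-7*(-1))) = 343/7 = 343*(⅐) = 49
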